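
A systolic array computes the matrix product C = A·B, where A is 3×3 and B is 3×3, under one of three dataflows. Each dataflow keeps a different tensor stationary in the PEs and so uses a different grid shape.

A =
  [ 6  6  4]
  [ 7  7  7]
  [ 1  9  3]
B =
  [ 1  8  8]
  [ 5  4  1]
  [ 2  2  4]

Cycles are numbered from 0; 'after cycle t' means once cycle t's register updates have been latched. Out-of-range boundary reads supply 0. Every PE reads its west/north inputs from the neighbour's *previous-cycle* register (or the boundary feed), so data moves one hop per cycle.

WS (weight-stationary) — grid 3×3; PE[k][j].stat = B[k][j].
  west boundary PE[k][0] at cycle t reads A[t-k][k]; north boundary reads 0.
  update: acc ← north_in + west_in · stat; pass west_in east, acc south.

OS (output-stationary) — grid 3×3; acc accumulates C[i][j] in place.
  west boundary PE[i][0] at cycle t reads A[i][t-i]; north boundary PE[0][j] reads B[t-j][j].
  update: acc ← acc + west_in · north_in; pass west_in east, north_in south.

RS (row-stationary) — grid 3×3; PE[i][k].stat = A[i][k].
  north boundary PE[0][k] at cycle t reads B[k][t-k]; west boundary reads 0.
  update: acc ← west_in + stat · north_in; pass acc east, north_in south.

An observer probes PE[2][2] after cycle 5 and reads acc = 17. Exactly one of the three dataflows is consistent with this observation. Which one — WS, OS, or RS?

Under WS (3×3), PE[2][2]:
  step 0 · PE2,2: acc=0; fwd→0 fwd↓0
  step 1 · PE2,2: acc=0; fwd→0 fwd↓0
  step 2 · PE2,2: acc=0; fwd→0 fwd↓0
  step 3 · PE2,2: acc=0; fwd→0 fwd↓0
  step 4 · PE2,2: acc=70; fwd→4 fwd↓70
  step 5 · PE2,2: acc=91; fwd→7 fwd↓91
Under OS (3×3), PE[2][2]:
  step 0 · PE2,2: acc=0; fwd→0 fwd↓0
  step 1 · PE2,2: acc=0; fwd→0 fwd↓0
  step 2 · PE2,2: acc=0; fwd→0 fwd↓0
  step 3 · PE2,2: acc=0; fwd→0 fwd↓0
  step 4 · PE2,2: acc=8; fwd→1 fwd↓8
  step 5 · PE2,2: acc=17; fwd→9 fwd↓1
Under RS (3×3), PE[2][2]:
  step 0 · PE2,2: acc=0; fwd→0 fwd↓0
  step 1 · PE2,2: acc=0; fwd→0 fwd↓0
  step 2 · PE2,2: acc=0; fwd→0 fwd↓0
  step 3 · PE2,2: acc=0; fwd→0 fwd↓0
  step 4 · PE2,2: acc=52; fwd→52 fwd↓2
  step 5 · PE2,2: acc=50; fwd→50 fwd↓2

dataflow = OS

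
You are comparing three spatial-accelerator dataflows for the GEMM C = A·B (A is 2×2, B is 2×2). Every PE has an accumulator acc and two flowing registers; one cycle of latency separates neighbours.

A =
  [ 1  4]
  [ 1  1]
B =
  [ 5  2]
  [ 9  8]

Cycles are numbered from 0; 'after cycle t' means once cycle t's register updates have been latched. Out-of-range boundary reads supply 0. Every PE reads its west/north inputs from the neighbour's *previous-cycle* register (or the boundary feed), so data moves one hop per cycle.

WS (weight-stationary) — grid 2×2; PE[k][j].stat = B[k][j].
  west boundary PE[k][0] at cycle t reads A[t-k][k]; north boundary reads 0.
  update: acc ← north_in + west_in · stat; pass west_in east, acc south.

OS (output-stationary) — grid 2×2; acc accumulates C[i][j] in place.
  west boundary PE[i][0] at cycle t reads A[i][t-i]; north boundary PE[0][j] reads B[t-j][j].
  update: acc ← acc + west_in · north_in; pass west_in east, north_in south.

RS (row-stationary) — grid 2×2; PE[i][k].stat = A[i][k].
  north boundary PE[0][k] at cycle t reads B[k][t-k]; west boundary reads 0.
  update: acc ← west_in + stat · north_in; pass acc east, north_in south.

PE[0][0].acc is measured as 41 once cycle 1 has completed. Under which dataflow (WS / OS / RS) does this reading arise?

Under WS (2×2), PE[0][0]:
  t=0 PE[0][0]: acc=5 h=1 v=5
  t=1 PE[0][0]: acc=5 h=1 v=5
Under OS (2×2), PE[0][0]:
  t=0 PE[0][0]: acc=5 h=1 v=5
  t=1 PE[0][0]: acc=41 h=4 v=9
Under RS (2×2), PE[0][0]:
  t=0 PE[0][0]: acc=5 h=5 v=5
  t=1 PE[0][0]: acc=2 h=2 v=2

dataflow = OS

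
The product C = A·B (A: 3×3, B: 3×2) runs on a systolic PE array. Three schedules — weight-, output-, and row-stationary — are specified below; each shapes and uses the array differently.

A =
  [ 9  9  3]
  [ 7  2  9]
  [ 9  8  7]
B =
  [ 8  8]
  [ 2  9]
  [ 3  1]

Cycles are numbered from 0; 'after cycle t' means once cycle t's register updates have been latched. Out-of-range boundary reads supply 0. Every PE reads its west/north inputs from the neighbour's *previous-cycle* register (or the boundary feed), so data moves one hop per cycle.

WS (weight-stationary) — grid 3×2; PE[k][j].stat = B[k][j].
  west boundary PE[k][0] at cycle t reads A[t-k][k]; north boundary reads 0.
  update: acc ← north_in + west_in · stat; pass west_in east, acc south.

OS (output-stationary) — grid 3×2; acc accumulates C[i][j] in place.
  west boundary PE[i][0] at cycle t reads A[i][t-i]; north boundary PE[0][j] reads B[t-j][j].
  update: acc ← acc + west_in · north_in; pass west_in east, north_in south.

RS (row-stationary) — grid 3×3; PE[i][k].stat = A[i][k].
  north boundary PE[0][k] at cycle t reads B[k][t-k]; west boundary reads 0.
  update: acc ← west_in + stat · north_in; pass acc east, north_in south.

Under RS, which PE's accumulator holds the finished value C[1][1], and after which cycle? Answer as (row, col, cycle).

(row, col, cycle) = (1, 2, 4)

RS: C[1][1] accumulates in PE[1][2]:
  t=0 PE[1][2]: acc=0 h=0 v=0
  t=1 PE[1][2]: acc=0 h=0 v=0
  t=2 PE[1][2]: acc=0 h=0 v=0
  t=3 PE[1][2]: acc=87 h=87 v=3
  t=4 PE[1][2]: acc=83 h=83 v=1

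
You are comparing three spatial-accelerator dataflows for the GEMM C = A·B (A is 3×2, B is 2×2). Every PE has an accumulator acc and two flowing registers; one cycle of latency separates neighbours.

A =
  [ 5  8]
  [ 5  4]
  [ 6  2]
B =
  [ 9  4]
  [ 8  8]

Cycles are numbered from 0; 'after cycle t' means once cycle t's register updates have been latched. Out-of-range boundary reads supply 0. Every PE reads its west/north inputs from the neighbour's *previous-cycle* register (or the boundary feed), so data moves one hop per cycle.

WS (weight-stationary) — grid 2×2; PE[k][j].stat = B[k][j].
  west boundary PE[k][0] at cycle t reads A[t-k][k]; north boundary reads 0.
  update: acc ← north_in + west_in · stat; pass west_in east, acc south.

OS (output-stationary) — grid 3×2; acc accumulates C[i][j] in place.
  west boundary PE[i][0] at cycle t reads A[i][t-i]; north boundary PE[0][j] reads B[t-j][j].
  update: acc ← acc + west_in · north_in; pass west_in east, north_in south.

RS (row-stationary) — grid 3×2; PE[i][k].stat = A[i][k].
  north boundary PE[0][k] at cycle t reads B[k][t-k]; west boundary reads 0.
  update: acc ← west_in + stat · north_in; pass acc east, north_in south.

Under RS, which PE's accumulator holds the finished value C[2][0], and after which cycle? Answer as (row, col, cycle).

RS: C[2][0] accumulates in PE[2][1]:
  t=0 PE[2][1]: acc=0 h=0 v=0
  t=1 PE[2][1]: acc=0 h=0 v=0
  t=2 PE[2][1]: acc=0 h=0 v=0
  t=3 PE[2][1]: acc=70 h=70 v=8

(row, col, cycle) = (2, 1, 3)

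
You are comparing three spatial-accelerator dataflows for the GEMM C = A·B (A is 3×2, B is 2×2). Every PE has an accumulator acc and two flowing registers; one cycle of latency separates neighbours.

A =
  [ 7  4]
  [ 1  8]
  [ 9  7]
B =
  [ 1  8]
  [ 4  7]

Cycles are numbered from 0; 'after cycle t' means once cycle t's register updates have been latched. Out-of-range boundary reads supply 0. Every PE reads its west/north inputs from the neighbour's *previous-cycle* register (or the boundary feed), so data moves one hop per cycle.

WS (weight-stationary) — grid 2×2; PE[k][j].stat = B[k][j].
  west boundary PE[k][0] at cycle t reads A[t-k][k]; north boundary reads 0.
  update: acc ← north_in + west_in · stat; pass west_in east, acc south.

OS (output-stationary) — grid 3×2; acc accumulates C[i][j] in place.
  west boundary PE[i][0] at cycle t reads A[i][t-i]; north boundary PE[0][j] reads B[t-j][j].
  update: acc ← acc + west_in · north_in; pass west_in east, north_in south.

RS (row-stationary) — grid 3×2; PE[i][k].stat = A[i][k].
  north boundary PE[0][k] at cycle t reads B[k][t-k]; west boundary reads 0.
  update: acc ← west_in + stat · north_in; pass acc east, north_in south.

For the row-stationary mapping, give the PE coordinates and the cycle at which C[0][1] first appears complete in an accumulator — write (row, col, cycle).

(row, col, cycle) = (0, 1, 2)

RS — PE[0][1] is where C[0][1] collects:
  [0] (0,1) acc=0 (h:0 v:0)
  [1] (0,1) acc=23 (h:23 v:4)
  [2] (0,1) acc=84 (h:84 v:7)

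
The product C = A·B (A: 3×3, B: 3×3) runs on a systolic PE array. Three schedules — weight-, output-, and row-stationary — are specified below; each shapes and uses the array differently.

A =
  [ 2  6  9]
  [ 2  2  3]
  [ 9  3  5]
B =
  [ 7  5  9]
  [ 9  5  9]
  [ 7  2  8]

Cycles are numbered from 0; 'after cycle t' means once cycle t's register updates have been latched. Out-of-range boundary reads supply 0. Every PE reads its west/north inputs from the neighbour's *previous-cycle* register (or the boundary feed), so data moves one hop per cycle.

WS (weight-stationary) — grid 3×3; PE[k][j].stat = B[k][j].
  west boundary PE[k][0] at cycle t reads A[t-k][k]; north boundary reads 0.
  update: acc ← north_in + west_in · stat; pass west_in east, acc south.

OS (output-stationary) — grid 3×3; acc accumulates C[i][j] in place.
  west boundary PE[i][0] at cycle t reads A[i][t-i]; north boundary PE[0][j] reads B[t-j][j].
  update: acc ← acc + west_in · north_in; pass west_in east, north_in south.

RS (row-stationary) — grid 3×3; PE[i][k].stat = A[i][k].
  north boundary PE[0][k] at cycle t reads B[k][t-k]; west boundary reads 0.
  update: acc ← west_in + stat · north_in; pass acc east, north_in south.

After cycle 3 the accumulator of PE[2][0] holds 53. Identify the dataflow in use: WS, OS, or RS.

dataflow = WS

WS [3×3] PE[2][0] across cycles:
  c0 r2c0: 0 / 0 / 0
  c1 r2c0: 0 / 0 / 0
  c2 r2c0: 131 / 9 / 131
  c3 r2c0: 53 / 3 / 53
OS [3×3] PE[2][0] across cycles:
  c0 r2c0: 0 / 0 / 0
  c1 r2c0: 0 / 0 / 0
  c2 r2c0: 63 / 9 / 7
  c3 r2c0: 90 / 3 / 9
RS [3×3] PE[2][0] across cycles:
  c0 r2c0: 0 / 0 / 0
  c1 r2c0: 0 / 0 / 0
  c2 r2c0: 63 / 63 / 7
  c3 r2c0: 45 / 45 / 5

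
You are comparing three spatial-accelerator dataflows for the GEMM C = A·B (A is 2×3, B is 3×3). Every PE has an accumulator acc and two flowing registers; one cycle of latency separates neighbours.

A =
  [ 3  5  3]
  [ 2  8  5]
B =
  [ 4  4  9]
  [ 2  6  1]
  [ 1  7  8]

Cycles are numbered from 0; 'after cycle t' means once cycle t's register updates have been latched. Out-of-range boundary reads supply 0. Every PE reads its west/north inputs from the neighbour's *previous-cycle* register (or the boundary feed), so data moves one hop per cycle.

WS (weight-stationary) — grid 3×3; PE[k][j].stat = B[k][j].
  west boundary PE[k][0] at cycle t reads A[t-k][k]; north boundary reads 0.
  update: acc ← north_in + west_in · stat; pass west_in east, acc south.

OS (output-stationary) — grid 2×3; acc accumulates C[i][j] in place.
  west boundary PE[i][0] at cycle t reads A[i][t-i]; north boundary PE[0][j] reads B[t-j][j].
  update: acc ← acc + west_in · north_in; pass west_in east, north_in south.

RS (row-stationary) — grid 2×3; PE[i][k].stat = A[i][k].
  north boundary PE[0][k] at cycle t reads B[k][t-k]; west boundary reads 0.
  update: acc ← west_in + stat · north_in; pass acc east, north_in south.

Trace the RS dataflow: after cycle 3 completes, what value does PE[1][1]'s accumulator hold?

PE[1][1].acc = 56

RS 2×3: PE[1][1] cycle-by-cycle (with neighbour feeds):
  [0] (0,1) acc=0 (h:0 v:0)
  [0] (1,0) acc=0 (h:0 v:0)
  [0] (1,1) acc=0 (h:0 v:0)
  [1] (0,1) acc=22 (h:22 v:2)
  [1] (1,0) acc=8 (h:8 v:4)
  [1] (1,1) acc=0 (h:0 v:0)
  [2] (0,1) acc=42 (h:42 v:6)
  [2] (1,0) acc=8 (h:8 v:4)
  [2] (1,1) acc=24 (h:24 v:2)
  [3] (0,1) acc=32 (h:32 v:1)
  [3] (1,0) acc=18 (h:18 v:9)
  [3] (1,1) acc=56 (h:56 v:6)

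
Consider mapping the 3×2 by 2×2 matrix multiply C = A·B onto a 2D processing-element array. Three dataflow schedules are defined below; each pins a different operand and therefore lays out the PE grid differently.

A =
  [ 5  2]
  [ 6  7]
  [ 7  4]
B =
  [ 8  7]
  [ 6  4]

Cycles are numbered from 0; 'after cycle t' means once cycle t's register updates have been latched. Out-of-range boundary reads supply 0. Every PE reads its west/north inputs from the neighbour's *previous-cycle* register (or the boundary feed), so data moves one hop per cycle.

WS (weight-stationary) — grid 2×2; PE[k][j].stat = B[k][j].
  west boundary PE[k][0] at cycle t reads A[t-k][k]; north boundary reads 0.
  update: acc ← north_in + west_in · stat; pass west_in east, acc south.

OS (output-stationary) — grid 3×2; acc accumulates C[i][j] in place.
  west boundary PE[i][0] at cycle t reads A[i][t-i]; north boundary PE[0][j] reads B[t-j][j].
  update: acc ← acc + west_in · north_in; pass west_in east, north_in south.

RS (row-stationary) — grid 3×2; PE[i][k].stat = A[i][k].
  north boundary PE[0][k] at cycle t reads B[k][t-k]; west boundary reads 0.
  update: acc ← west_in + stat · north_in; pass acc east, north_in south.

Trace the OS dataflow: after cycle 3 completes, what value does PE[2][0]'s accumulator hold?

PE[2][0].acc = 80

Tracing OS — 3×2 array, target PE[2][0]:
  [0] (1,0) acc=0 (h:0 v:0)
  [0] (2,0) acc=0 (h:0 v:0)
  [1] (1,0) acc=48 (h:6 v:8)
  [1] (2,0) acc=0 (h:0 v:0)
  [2] (1,0) acc=90 (h:7 v:6)
  [2] (2,0) acc=56 (h:7 v:8)
  [3] (1,0) acc=90 (h:0 v:0)
  [3] (2,0) acc=80 (h:4 v:6)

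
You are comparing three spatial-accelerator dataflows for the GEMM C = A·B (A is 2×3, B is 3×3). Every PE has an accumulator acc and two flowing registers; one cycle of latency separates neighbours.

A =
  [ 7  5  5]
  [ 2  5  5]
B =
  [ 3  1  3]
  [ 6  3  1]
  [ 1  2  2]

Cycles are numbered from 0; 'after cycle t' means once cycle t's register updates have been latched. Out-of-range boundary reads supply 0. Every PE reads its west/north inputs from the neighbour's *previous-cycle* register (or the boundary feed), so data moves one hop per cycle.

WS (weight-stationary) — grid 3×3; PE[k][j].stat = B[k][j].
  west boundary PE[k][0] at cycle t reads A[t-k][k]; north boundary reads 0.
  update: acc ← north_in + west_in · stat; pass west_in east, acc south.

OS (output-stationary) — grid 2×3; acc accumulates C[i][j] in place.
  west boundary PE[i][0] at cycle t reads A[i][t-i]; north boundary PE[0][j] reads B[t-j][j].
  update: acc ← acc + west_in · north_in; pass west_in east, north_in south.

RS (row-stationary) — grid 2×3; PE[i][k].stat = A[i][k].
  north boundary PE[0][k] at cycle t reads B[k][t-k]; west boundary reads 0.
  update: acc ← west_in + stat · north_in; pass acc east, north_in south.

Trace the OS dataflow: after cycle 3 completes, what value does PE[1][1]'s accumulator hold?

Tracing OS — 2×3 array, target PE[1][1]:
  [0] (0,1) acc=0 (h:0 v:0)
  [0] (1,0) acc=0 (h:0 v:0)
  [0] (1,1) acc=0 (h:0 v:0)
  [1] (0,1) acc=7 (h:7 v:1)
  [1] (1,0) acc=6 (h:2 v:3)
  [1] (1,1) acc=0 (h:0 v:0)
  [2] (0,1) acc=22 (h:5 v:3)
  [2] (1,0) acc=36 (h:5 v:6)
  [2] (1,1) acc=2 (h:2 v:1)
  [3] (0,1) acc=32 (h:5 v:2)
  [3] (1,0) acc=41 (h:5 v:1)
  [3] (1,1) acc=17 (h:5 v:3)

PE[1][1].acc = 17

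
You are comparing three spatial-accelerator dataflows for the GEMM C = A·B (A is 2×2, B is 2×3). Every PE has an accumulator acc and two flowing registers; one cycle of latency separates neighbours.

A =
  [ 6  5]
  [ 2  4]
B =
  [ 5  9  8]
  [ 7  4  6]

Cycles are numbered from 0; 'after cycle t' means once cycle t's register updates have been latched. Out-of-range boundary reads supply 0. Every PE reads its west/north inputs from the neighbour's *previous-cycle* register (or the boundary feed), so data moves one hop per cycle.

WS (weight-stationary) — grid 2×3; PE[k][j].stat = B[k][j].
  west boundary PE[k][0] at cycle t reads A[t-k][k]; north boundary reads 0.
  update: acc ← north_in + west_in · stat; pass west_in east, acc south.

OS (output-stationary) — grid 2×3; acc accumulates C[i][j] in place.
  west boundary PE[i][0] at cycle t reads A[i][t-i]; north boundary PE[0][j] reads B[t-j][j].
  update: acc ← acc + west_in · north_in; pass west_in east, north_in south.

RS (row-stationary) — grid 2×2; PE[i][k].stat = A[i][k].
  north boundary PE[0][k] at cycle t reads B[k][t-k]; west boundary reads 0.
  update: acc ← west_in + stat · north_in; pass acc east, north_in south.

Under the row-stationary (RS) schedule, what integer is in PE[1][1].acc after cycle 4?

PE[1][1].acc = 40

RS 2×2: PE[1][1] cycle-by-cycle (with neighbour feeds):
  after 0 — PE[0][1] acc=0, pass-E 0, pass-S 0
  after 0 — PE[1][0] acc=0, pass-E 0, pass-S 0
  after 0 — PE[1][1] acc=0, pass-E 0, pass-S 0
  after 1 — PE[0][1] acc=65, pass-E 65, pass-S 7
  after 1 — PE[1][0] acc=10, pass-E 10, pass-S 5
  after 1 — PE[1][1] acc=0, pass-E 0, pass-S 0
  after 2 — PE[0][1] acc=74, pass-E 74, pass-S 4
  after 2 — PE[1][0] acc=18, pass-E 18, pass-S 9
  after 2 — PE[1][1] acc=38, pass-E 38, pass-S 7
  after 3 — PE[0][1] acc=78, pass-E 78, pass-S 6
  after 3 — PE[1][0] acc=16, pass-E 16, pass-S 8
  after 3 — PE[1][1] acc=34, pass-E 34, pass-S 4
  after 4 — PE[0][1] acc=0, pass-E 0, pass-S 0
  after 4 — PE[1][0] acc=0, pass-E 0, pass-S 0
  after 4 — PE[1][1] acc=40, pass-E 40, pass-S 6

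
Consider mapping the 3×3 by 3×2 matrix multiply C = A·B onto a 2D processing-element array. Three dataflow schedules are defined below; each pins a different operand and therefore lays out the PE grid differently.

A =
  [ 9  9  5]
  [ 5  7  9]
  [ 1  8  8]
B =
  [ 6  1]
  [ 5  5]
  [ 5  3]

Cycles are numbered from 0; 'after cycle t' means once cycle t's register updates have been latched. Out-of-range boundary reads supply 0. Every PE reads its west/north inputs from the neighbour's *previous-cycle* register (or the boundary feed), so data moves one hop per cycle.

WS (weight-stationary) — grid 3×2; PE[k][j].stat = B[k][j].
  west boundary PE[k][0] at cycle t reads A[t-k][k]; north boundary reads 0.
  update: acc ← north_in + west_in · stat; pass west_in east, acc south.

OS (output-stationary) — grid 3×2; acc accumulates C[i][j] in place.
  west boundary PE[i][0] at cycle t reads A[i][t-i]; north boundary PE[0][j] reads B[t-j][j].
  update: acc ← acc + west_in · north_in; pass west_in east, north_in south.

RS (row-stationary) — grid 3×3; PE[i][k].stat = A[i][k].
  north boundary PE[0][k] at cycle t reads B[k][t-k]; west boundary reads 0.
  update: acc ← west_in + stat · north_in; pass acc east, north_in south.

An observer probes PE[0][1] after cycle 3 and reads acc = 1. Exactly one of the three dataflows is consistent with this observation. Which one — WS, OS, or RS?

dataflow = WS

Under WS (3×2), PE[0][1]:
  t=0 PE[0][1]: acc=0 h=0 v=0
  t=1 PE[0][1]: acc=9 h=9 v=9
  t=2 PE[0][1]: acc=5 h=5 v=5
  t=3 PE[0][1]: acc=1 h=1 v=1
Under OS (3×2), PE[0][1]:
  t=0 PE[0][1]: acc=0 h=0 v=0
  t=1 PE[0][1]: acc=9 h=9 v=1
  t=2 PE[0][1]: acc=54 h=9 v=5
  t=3 PE[0][1]: acc=69 h=5 v=3
Under RS (3×3), PE[0][1]:
  t=0 PE[0][1]: acc=0 h=0 v=0
  t=1 PE[0][1]: acc=99 h=99 v=5
  t=2 PE[0][1]: acc=54 h=54 v=5
  t=3 PE[0][1]: acc=0 h=0 v=0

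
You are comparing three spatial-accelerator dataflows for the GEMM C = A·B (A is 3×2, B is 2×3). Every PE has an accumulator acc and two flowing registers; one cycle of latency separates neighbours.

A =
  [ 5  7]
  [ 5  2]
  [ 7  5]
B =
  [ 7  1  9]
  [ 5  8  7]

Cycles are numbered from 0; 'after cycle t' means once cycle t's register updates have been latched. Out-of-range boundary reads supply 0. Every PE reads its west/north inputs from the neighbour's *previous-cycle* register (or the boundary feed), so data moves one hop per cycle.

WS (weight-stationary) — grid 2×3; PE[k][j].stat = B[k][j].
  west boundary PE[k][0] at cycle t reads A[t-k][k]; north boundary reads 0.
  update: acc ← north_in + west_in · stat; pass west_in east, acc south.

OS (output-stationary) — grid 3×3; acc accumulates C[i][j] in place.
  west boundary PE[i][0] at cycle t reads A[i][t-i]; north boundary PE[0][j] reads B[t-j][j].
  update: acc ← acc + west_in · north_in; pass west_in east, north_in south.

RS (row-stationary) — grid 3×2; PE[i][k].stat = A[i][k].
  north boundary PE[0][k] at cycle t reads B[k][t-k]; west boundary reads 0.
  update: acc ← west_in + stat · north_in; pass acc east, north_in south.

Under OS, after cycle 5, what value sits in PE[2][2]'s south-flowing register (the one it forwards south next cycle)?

register = 7

OS 3×3: PE[2][2] cycle-by-cycle (with neighbour feeds):
  cycle 0: PE[1][2] → acc 0, east 0, south 0
  cycle 0: PE[2][1] → acc 0, east 0, south 0
  cycle 0: PE[2][2] → acc 0, east 0, south 0
  cycle 1: PE[1][2] → acc 0, east 0, south 0
  cycle 1: PE[2][1] → acc 0, east 0, south 0
  cycle 1: PE[2][2] → acc 0, east 0, south 0
  cycle 2: PE[1][2] → acc 0, east 0, south 0
  cycle 2: PE[2][1] → acc 0, east 0, south 0
  cycle 2: PE[2][2] → acc 0, east 0, south 0
  cycle 3: PE[1][2] → acc 45, east 5, south 9
  cycle 3: PE[2][1] → acc 7, east 7, south 1
  cycle 3: PE[2][2] → acc 0, east 0, south 0
  cycle 4: PE[1][2] → acc 59, east 2, south 7
  cycle 4: PE[2][1] → acc 47, east 5, south 8
  cycle 4: PE[2][2] → acc 63, east 7, south 9
  cycle 5: PE[1][2] → acc 59, east 0, south 0
  cycle 5: PE[2][1] → acc 47, east 0, south 0
  cycle 5: PE[2][2] → acc 98, east 5, south 7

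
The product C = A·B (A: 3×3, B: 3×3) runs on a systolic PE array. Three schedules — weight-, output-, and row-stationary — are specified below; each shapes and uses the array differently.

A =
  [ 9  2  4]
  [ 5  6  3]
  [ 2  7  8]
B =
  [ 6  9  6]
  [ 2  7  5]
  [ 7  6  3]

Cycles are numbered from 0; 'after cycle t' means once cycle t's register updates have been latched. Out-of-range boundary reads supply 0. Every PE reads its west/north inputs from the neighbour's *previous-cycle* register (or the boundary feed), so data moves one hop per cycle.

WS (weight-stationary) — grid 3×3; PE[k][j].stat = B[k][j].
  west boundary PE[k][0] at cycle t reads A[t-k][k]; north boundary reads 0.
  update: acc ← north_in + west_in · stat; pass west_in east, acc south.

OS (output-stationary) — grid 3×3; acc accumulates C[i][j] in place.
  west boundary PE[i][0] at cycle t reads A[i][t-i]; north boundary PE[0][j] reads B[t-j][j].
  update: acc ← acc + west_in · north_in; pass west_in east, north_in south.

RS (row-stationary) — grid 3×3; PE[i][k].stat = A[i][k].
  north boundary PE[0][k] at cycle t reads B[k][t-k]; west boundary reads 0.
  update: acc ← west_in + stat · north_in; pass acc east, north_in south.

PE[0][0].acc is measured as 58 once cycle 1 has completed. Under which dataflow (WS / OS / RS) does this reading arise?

dataflow = OS

— WS: 3×3; PE[0][0] trace:
  cycle 0: PE[0][0] → acc 54, east 9, south 54
  cycle 1: PE[0][0] → acc 30, east 5, south 30
— OS: 3×3; PE[0][0] trace:
  cycle 0: PE[0][0] → acc 54, east 9, south 6
  cycle 1: PE[0][0] → acc 58, east 2, south 2
— RS: 3×3; PE[0][0] trace:
  cycle 0: PE[0][0] → acc 54, east 54, south 6
  cycle 1: PE[0][0] → acc 81, east 81, south 9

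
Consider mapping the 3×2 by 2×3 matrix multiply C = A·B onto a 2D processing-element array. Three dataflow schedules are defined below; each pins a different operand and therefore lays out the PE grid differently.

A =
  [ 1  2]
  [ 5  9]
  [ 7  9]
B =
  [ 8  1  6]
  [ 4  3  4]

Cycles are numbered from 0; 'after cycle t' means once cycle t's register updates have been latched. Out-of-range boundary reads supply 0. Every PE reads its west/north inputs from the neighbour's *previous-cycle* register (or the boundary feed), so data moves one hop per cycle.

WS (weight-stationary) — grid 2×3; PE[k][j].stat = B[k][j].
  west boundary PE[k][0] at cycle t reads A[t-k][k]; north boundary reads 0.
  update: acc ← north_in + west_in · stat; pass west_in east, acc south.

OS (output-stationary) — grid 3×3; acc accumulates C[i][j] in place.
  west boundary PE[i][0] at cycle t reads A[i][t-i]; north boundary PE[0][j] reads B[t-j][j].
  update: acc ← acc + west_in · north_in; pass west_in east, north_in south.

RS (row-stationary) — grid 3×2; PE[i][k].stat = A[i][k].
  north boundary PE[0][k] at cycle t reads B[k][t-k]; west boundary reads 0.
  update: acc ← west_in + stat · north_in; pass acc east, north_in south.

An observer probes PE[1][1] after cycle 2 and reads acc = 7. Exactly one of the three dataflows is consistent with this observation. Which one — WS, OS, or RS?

dataflow = WS

— WS: 2×3; PE[1][1] trace:
  @0  [1,1]  acc 0  |  →0  ↓0
  @1  [1,1]  acc 0  |  →0  ↓0
  @2  [1,1]  acc 7  |  →2  ↓7
— OS: 3×3; PE[1][1] trace:
  @0  [1,1]  acc 0  |  →0  ↓0
  @1  [1,1]  acc 0  |  →0  ↓0
  @2  [1,1]  acc 5  |  →5  ↓1
— RS: 3×2; PE[1][1] trace:
  @0  [1,1]  acc 0  |  →0  ↓0
  @1  [1,1]  acc 0  |  →0  ↓0
  @2  [1,1]  acc 76  |  →76  ↓4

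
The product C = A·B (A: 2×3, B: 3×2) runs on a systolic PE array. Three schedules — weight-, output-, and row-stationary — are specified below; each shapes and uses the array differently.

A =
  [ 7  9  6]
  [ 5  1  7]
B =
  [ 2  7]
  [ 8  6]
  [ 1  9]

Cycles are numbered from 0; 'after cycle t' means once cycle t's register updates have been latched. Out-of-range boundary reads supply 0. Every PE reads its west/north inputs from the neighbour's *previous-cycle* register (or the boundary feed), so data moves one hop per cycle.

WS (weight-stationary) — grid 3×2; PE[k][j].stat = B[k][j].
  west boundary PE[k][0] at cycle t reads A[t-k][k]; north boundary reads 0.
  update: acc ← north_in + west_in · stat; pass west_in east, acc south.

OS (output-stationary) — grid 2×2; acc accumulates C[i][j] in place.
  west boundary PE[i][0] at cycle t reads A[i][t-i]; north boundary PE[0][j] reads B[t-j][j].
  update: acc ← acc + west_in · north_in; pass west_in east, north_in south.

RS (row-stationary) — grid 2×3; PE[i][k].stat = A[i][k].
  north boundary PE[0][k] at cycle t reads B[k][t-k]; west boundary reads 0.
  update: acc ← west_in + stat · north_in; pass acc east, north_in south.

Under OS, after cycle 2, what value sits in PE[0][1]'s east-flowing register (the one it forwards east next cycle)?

register = 9

OS on a 2×2 grid — tracing PE[0][1] and its feeders:
  @0  [0,0]  acc 14  |  →7  ↓2
  @0  [0,1]  acc 0  |  →0  ↓0
  @1  [0,0]  acc 86  |  →9  ↓8
  @1  [0,1]  acc 49  |  →7  ↓7
  @2  [0,0]  acc 92  |  →6  ↓1
  @2  [0,1]  acc 103  |  →9  ↓6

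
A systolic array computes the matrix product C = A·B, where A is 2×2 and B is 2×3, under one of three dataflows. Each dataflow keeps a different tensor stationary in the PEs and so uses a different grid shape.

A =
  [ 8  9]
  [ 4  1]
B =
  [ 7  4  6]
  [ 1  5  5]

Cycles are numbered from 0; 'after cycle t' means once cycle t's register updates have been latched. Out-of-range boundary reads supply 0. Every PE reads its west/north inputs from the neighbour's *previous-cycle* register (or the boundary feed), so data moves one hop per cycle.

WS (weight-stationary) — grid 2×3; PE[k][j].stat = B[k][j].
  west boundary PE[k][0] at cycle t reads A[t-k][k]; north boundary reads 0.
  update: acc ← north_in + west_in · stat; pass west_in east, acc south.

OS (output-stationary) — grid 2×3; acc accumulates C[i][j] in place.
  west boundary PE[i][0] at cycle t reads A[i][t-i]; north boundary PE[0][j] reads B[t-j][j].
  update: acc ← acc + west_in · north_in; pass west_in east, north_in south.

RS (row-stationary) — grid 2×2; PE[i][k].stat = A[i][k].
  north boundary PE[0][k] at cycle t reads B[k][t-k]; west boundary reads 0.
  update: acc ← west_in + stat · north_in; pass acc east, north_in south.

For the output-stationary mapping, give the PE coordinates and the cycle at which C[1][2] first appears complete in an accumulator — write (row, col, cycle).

(row, col, cycle) = (1, 2, 4)

OS — PE[1][2] is where C[1][2] collects:
  0: (1,2).acc=0  regs=<0,0>
  1: (1,2).acc=0  regs=<0,0>
  2: (1,2).acc=0  regs=<0,0>
  3: (1,2).acc=24  regs=<4,6>
  4: (1,2).acc=29  regs=<1,5>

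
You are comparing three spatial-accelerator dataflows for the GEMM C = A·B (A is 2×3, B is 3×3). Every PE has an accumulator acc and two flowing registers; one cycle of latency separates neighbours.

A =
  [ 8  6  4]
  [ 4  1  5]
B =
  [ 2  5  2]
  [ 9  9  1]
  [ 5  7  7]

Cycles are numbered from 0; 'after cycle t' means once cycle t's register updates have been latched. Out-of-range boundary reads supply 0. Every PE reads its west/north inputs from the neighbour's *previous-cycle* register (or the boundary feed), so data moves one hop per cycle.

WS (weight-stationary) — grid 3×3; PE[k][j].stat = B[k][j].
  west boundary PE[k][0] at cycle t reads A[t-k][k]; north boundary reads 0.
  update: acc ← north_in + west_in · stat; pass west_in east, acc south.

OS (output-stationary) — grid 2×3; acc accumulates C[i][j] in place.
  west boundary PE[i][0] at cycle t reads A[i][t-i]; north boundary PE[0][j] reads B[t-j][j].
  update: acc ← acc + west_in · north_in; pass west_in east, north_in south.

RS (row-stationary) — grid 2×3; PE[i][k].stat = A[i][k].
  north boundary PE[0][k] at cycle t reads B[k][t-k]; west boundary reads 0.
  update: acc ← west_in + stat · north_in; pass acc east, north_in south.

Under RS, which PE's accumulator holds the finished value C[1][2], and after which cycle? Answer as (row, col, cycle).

(row, col, cycle) = (1, 2, 5)

RS: C[1][2] accumulates in PE[1][2]:
  after 0 — PE[1][2] acc=0, pass-E 0, pass-S 0
  after 1 — PE[1][2] acc=0, pass-E 0, pass-S 0
  after 2 — PE[1][2] acc=0, pass-E 0, pass-S 0
  after 3 — PE[1][2] acc=42, pass-E 42, pass-S 5
  after 4 — PE[1][2] acc=64, pass-E 64, pass-S 7
  after 5 — PE[1][2] acc=44, pass-E 44, pass-S 7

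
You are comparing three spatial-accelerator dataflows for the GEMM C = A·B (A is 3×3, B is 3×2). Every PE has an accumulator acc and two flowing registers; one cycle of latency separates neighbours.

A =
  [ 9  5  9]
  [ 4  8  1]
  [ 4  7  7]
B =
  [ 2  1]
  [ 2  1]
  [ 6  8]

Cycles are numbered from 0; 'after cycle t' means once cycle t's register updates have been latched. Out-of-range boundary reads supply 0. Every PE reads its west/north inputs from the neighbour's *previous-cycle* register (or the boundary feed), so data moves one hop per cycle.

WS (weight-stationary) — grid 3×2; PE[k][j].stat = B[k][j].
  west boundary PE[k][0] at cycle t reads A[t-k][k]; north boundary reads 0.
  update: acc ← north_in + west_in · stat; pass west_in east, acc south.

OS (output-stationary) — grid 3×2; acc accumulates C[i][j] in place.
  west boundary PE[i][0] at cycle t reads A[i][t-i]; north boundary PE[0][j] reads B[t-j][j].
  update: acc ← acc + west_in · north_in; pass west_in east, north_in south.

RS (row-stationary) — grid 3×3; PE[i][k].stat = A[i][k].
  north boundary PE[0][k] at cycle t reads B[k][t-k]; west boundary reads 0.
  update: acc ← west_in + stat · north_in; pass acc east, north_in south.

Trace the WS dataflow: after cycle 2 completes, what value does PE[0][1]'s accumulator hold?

Tracing WS — 3×2 array, target PE[0][1]:
  c0 r0c0: 18 / 9 / 18
  c0 r0c1: 0 / 0 / 0
  c1 r0c0: 8 / 4 / 8
  c1 r0c1: 9 / 9 / 9
  c2 r0c0: 8 / 4 / 8
  c2 r0c1: 4 / 4 / 4

PE[0][1].acc = 4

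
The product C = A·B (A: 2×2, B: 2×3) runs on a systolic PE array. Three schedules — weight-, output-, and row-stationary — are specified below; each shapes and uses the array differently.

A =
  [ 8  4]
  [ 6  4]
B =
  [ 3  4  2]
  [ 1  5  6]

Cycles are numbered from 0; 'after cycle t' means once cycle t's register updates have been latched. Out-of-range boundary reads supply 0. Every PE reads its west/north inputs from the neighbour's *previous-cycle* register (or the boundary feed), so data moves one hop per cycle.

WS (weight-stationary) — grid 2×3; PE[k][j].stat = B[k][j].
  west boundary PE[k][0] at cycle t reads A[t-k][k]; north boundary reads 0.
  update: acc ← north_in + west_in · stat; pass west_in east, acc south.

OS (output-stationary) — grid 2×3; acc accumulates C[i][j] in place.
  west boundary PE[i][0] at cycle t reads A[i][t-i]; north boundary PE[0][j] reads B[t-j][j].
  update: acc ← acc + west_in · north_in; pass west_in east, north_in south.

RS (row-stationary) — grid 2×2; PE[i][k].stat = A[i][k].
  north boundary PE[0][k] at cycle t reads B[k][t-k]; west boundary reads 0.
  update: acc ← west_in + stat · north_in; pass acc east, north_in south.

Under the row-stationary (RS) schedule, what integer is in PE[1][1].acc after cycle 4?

RS on a 2×2 grid — tracing PE[1][1] and its feeders:
  step 0 · PE0,1: acc=0; fwd→0 fwd↓0
  step 0 · PE1,0: acc=0; fwd→0 fwd↓0
  step 0 · PE1,1: acc=0; fwd→0 fwd↓0
  step 1 · PE0,1: acc=28; fwd→28 fwd↓1
  step 1 · PE1,0: acc=18; fwd→18 fwd↓3
  step 1 · PE1,1: acc=0; fwd→0 fwd↓0
  step 2 · PE0,1: acc=52; fwd→52 fwd↓5
  step 2 · PE1,0: acc=24; fwd→24 fwd↓4
  step 2 · PE1,1: acc=22; fwd→22 fwd↓1
  step 3 · PE0,1: acc=40; fwd→40 fwd↓6
  step 3 · PE1,0: acc=12; fwd→12 fwd↓2
  step 3 · PE1,1: acc=44; fwd→44 fwd↓5
  step 4 · PE0,1: acc=0; fwd→0 fwd↓0
  step 4 · PE1,0: acc=0; fwd→0 fwd↓0
  step 4 · PE1,1: acc=36; fwd→36 fwd↓6

PE[1][1].acc = 36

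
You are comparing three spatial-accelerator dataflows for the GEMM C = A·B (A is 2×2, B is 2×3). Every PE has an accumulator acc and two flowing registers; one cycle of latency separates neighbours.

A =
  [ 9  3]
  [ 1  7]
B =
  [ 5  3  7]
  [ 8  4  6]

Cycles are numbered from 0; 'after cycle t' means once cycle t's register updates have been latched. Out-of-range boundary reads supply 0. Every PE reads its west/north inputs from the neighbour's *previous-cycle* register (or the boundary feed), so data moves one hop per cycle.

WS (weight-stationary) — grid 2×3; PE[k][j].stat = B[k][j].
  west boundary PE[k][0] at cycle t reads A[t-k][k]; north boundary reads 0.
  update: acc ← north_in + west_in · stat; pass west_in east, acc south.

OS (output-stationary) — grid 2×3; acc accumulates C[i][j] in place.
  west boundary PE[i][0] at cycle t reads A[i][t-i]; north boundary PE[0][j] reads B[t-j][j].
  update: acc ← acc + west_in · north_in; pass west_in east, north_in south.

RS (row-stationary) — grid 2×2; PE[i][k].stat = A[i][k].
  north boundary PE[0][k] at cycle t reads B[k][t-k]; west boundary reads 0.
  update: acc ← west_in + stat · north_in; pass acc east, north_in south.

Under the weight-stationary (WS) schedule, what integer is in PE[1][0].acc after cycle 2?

WS 2×3: PE[1][0] cycle-by-cycle (with neighbour feeds):
  c0 r0c0: 45 / 9 / 45
  c0 r1c0: 0 / 0 / 0
  c1 r0c0: 5 / 1 / 5
  c1 r1c0: 69 / 3 / 69
  c2 r0c0: 0 / 0 / 0
  c2 r1c0: 61 / 7 / 61

PE[1][0].acc = 61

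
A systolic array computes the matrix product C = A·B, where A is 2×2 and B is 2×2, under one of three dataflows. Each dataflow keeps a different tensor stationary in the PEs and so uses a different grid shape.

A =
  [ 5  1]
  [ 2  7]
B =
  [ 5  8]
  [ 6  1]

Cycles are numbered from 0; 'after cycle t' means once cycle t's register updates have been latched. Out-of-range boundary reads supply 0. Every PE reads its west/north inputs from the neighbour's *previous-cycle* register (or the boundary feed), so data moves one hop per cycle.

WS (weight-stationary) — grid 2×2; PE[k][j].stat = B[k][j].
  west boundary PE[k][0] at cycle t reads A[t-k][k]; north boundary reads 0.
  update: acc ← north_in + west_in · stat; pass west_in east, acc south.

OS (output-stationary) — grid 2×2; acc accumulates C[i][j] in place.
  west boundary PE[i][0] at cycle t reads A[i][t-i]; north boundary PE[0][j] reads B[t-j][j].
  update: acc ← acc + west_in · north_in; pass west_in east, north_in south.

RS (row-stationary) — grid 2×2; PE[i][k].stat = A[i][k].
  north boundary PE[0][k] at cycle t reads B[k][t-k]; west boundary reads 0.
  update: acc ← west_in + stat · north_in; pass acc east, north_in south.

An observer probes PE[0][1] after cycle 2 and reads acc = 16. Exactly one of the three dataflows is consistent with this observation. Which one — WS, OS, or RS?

dataflow = WS

WS [2×2] PE[0][1] across cycles:
  0: (0,1).acc=0  regs=<0,0>
  1: (0,1).acc=40  regs=<5,40>
  2: (0,1).acc=16  regs=<2,16>
OS [2×2] PE[0][1] across cycles:
  0: (0,1).acc=0  regs=<0,0>
  1: (0,1).acc=40  regs=<5,8>
  2: (0,1).acc=41  regs=<1,1>
RS [2×2] PE[0][1] across cycles:
  0: (0,1).acc=0  regs=<0,0>
  1: (0,1).acc=31  regs=<31,6>
  2: (0,1).acc=41  regs=<41,1>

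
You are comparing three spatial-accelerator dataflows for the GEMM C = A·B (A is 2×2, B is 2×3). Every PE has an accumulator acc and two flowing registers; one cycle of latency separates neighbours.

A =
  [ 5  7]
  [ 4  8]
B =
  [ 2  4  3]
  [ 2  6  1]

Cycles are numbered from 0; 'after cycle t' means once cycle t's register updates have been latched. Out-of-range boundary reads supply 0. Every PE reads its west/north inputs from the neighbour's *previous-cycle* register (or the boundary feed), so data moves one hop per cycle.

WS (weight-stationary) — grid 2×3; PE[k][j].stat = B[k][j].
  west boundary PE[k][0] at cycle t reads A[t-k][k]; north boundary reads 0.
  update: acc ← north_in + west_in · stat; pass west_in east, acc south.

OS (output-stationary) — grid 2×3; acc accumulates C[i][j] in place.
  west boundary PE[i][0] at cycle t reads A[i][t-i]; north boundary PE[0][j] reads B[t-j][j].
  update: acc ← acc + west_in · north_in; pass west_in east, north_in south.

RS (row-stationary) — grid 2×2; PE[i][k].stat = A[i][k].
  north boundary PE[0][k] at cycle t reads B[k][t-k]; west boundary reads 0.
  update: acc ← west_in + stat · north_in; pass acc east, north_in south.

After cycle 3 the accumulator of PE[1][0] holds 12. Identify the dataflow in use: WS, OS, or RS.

— WS: 2×3; PE[1][0] trace:
  cycle 0: PE[1][0] → acc 0, east 0, south 0
  cycle 1: PE[1][0] → acc 24, east 7, south 24
  cycle 2: PE[1][0] → acc 24, east 8, south 24
  cycle 3: PE[1][0] → acc 0, east 0, south 0
— OS: 2×3; PE[1][0] trace:
  cycle 0: PE[1][0] → acc 0, east 0, south 0
  cycle 1: PE[1][0] → acc 8, east 4, south 2
  cycle 2: PE[1][0] → acc 24, east 8, south 2
  cycle 3: PE[1][0] → acc 24, east 0, south 0
— RS: 2×2; PE[1][0] trace:
  cycle 0: PE[1][0] → acc 0, east 0, south 0
  cycle 1: PE[1][0] → acc 8, east 8, south 2
  cycle 2: PE[1][0] → acc 16, east 16, south 4
  cycle 3: PE[1][0] → acc 12, east 12, south 3

dataflow = RS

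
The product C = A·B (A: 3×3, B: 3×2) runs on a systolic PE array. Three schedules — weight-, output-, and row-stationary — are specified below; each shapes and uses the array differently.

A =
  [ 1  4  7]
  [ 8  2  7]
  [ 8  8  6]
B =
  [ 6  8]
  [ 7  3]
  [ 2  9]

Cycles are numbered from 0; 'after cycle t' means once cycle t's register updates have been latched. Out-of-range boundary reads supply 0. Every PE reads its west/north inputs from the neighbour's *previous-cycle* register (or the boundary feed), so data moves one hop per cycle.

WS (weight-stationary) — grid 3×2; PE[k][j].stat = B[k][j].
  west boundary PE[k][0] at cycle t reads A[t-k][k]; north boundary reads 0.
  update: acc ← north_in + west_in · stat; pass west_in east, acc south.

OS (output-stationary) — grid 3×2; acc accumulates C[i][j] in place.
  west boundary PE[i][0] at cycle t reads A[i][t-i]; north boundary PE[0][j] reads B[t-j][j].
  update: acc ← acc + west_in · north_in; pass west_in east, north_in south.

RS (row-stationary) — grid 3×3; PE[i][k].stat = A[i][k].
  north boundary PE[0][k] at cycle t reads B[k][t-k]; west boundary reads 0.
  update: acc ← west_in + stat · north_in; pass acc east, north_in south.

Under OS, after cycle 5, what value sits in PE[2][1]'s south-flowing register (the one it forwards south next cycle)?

register = 9

OS on a 3×2 grid — tracing PE[2][1] and its feeders:
  after 0 — PE[1][1] acc=0, pass-E 0, pass-S 0
  after 0 — PE[2][0] acc=0, pass-E 0, pass-S 0
  after 0 — PE[2][1] acc=0, pass-E 0, pass-S 0
  after 1 — PE[1][1] acc=0, pass-E 0, pass-S 0
  after 1 — PE[2][0] acc=0, pass-E 0, pass-S 0
  after 1 — PE[2][1] acc=0, pass-E 0, pass-S 0
  after 2 — PE[1][1] acc=64, pass-E 8, pass-S 8
  after 2 — PE[2][0] acc=48, pass-E 8, pass-S 6
  after 2 — PE[2][1] acc=0, pass-E 0, pass-S 0
  after 3 — PE[1][1] acc=70, pass-E 2, pass-S 3
  after 3 — PE[2][0] acc=104, pass-E 8, pass-S 7
  after 3 — PE[2][1] acc=64, pass-E 8, pass-S 8
  after 4 — PE[1][1] acc=133, pass-E 7, pass-S 9
  after 4 — PE[2][0] acc=116, pass-E 6, pass-S 2
  after 4 — PE[2][1] acc=88, pass-E 8, pass-S 3
  after 5 — PE[1][1] acc=133, pass-E 0, pass-S 0
  after 5 — PE[2][0] acc=116, pass-E 0, pass-S 0
  after 5 — PE[2][1] acc=142, pass-E 6, pass-S 9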